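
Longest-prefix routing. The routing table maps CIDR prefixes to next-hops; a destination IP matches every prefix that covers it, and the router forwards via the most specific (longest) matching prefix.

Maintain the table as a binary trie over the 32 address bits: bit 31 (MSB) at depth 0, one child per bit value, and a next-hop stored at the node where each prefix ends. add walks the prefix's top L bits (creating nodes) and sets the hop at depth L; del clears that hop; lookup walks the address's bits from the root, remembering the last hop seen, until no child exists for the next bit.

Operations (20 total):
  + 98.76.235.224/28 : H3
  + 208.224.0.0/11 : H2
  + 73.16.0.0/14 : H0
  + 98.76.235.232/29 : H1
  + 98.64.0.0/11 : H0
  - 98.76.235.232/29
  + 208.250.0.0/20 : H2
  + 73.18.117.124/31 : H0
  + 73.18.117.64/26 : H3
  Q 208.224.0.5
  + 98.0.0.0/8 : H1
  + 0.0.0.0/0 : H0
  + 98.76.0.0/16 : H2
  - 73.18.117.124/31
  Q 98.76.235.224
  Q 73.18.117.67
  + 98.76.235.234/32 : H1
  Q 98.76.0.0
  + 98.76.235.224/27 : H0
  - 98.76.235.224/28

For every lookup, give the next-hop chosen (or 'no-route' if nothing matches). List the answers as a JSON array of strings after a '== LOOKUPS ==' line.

Process each operation:
  + 98.76.235.224/28 (H3) depth=28
  + 208.224.0.0/11 (H2) depth=11
  + 73.16.0.0/14 (H0) depth=14
  + 98.76.235.232/29 (H1) depth=29
  + 98.64.0.0/11 (H0) depth=11
  - 98.76.235.232/29 clear@29
  + 208.250.0.0/20 (H2) depth=20
  + 73.18.117.124/31 (H0) depth=31
  + 73.18.117.64/26 (H3) depth=26
  lookup 208.224.0.5: bits 11010000111 walk d0:-→d1:-→d2:-→d3:-→d4:-→d5:-→d6:-→d7:-→d8:-→d9:-→d10:-→d11:H2 -> H2
  + 98.0.0.0/8 (H1) depth=8
  + 0.0.0.0/0 (H0) depth=0
  + 98.76.0.0/16 (H2) depth=16
  - 73.18.117.124/31 clear@31
  lookup 98.76.235.224: bits 0110001001001100111010111110 walk d0:H0→d1:-→d2:-→d3:-→d4:-→d5:-→d6:-→d7:-→d8:H1→d9:-→d10:-→d11:H0→d12:-→d13:-→d14:-→d15:-→d16:H2→d17:-→d18:-→d19:-→d20:-→d21:-→d22:-→d23:-→d24:-→d25:-→d26:-→d27:-→d28:H3 -> H3
  lookup 73.18.117.67: bits 01001001000100100111010101 walk d0:H0→d1:-→d2:-→d3:-→d4:-→d5:-→d6:-→d7:-→d8:-→d9:-→d10:-→d11:-→d12:-→d13:-→d14:H0→d15:-→d16:-→d17:-→d18:-→d19:-→d20:-→d21:-→d22:-→d23:-→d24:-→d25:-→d26:H3 -> H3
  + 98.76.235.234/32 (H1) depth=32
  lookup 98.76.0.0: bits 0110001001001100 walk d0:H0→d1:-→d2:-→d3:-→d4:-→d5:-→d6:-→d7:-→d8:H1→d9:-→d10:-→d11:H0→d12:-→d13:-→d14:-→d15:-→d16:H2 -> H2
  + 98.76.235.224/27 (H0) depth=27
  - 98.76.235.224/28 clear@28

== LOOKUPS ==
["H2","H3","H3","H2"]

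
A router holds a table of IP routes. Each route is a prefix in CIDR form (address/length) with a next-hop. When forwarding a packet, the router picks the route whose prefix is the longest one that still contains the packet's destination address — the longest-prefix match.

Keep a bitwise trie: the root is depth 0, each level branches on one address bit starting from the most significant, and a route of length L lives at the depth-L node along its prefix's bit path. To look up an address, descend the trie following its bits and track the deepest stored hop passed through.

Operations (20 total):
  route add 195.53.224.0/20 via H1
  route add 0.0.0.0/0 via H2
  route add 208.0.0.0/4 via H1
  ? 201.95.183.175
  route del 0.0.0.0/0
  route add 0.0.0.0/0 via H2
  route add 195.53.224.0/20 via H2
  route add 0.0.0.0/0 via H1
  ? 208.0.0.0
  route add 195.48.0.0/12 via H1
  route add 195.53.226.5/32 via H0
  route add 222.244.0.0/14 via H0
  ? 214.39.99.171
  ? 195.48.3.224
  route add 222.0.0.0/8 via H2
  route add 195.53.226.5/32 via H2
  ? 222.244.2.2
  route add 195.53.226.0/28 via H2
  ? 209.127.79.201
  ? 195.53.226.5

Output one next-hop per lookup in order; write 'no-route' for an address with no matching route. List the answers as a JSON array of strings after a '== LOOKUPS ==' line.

Apply in order:
  add 195.53.224.0/20 -> H1 at depth 20
  add 0.0.0.0/0 -> H2 at depth 0
  add 208.0.0.0/4 -> H1 at depth 4
  Q 201.95.183.175: descend 1100 ; hops seen [H2] ; pick H2
  del 0.0.0.0/0 (clear depth 0)
  add 0.0.0.0/0 -> H2 at depth 0
  add 195.53.224.0/20 -> H2 at depth 20
  add 0.0.0.0/0 -> H1 at depth 0
  Q 208.0.0.0: descend 1101 ; hops seen [H1,H1] ; pick H1
  add 195.48.0.0/12 -> H1 at depth 12
  add 195.53.226.5/32 -> H0 at depth 32
  add 222.244.0.0/14 -> H0 at depth 14
  Q 214.39.99.171: descend 1101 ; hops seen [H1,H1] ; pick H1
  Q 195.48.3.224: descend 1100001100110 ; hops seen [H1,H1] ; pick H1
  add 222.0.0.0/8 -> H2 at depth 8
  add 195.53.226.5/32 -> H2 at depth 32
  Q 222.244.2.2: descend 11011110111101 ; hops seen [H1,H1,H2,H0] ; pick H0
  add 195.53.226.0/28 -> H2 at depth 28
  Q 209.127.79.201: descend 1101 ; hops seen [H1,H1] ; pick H1
  Q 195.53.226.5: descend 11000011001101011110001000000101 ; hops seen [H1,H1,H2,H2,H2] ; pick H2

== LOOKUPS ==
["H2","H1","H1","H1","H0","H1","H2"]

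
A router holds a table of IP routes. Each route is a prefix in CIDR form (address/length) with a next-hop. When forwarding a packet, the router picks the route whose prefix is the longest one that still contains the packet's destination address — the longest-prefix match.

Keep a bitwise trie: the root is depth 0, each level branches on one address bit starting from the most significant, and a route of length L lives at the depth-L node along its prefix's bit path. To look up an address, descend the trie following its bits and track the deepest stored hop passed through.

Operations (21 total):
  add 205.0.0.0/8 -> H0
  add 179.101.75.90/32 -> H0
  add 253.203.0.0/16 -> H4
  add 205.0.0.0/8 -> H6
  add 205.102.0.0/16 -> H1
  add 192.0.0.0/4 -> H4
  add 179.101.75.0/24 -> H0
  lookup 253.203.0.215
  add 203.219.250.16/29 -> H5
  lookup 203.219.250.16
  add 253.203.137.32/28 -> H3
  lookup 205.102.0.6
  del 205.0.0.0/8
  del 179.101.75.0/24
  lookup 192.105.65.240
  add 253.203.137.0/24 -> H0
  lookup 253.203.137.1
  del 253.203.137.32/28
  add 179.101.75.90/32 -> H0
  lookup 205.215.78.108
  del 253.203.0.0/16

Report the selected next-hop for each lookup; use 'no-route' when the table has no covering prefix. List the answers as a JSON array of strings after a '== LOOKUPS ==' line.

Process each operation:
  + 205.0.0.0/8 (H0) depth=8
  + 179.101.75.90/32 (H0) depth=32
  + 253.203.0.0/16 (H4) depth=16
  + 205.0.0.0/8 (H6) depth=8
  + 205.102.0.0/16 (H1) depth=16
  + 192.0.0.0/4 (H4) depth=4
  + 179.101.75.0/24 (H0) depth=24
  Q 253.203.0.215: descend 1111110111001011 ; hops seen [H4] ; pick H4
  + 203.219.250.16/29 (H5) depth=29
  Q 203.219.250.16: descend 11001011110110111111101000010 ; hops seen [H4,H5] ; pick H5
  + 253.203.137.32/28 (H3) depth=28
  Q 205.102.0.6: descend 1100110101100110 ; hops seen [H4,H6,H1] ; pick H1
  del 205.0.0.0/8 (clear depth 8)
  del 179.101.75.0/24 (clear depth 24)
  Q 192.105.65.240: descend 1100 ; hops seen [H4] ; pick H4
  + 253.203.137.0/24 (H0) depth=24
  Q 253.203.137.1: descend 11111101110010111000100100 ; hops seen [H4,H0] ; pick H0
  del 253.203.137.32/28 (clear depth 28)
  + 179.101.75.90/32 (H0) depth=32
  Q 205.215.78.108: descend 11001101 ; hops seen [H4] ; pick H4
  del 253.203.0.0/16 (clear depth 16)

== LOOKUPS ==
["H4","H5","H1","H4","H0","H4"]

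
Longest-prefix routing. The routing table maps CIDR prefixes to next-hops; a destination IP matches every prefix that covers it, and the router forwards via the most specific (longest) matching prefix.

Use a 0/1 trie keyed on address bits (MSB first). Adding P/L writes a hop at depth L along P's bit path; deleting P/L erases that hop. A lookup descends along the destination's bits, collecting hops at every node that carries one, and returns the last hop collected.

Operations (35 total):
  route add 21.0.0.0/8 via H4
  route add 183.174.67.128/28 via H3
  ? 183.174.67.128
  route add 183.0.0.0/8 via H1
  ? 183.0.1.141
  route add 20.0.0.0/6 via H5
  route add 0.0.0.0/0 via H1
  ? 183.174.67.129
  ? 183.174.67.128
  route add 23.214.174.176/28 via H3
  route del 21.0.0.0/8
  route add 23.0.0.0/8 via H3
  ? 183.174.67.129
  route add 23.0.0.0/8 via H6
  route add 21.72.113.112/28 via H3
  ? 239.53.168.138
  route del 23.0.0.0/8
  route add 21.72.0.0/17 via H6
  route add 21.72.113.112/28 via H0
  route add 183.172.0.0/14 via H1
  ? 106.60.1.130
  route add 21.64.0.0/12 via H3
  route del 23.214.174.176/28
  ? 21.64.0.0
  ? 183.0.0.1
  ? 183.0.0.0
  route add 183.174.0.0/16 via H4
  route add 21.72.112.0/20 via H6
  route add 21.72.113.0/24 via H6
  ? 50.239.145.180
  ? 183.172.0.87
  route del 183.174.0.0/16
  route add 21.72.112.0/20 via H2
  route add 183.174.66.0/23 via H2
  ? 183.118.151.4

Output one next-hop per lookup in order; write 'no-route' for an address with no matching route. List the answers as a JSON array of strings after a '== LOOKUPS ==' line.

Apply in order:
  + 21.0.0.0/8 (H4) depth=8
  + 183.174.67.128/28 (H3) depth=28
  Q 183.174.67.128: descend 1011011110101110010000111000 ; hops seen [H3] ; pick H3
  + 183.0.0.0/8 (H1) depth=8
  Q 183.0.1.141: descend 10110111 ; hops seen [H1] ; pick H1
  + 20.0.0.0/6 (H5) depth=6
  + 0.0.0.0/0 (H1) depth=0
  Q 183.174.67.129: descend 1011011110101110010000111000 ; hops seen [H1,H1,H3] ; pick H3
  Q 183.174.67.128: descend 1011011110101110010000111000 ; hops seen [H1,H1,H3] ; pick H3
  + 23.214.174.176/28 (H3) depth=28
  del 21.0.0.0/8 (clear depth 8)
  + 23.0.0.0/8 (H3) depth=8
  Q 183.174.67.129: descend 1011011110101110010000111000 ; hops seen [H1,H1,H3] ; pick H3
  + 23.0.0.0/8 (H6) depth=8
  + 21.72.113.112/28 (H3) depth=28
  Q 239.53.168.138: descend 1 ; hops seen [H1] ; pick H1
  del 23.0.0.0/8 (clear depth 8)
  + 21.72.0.0/17 (H6) depth=17
  + 21.72.113.112/28 (H0) depth=28
  + 183.172.0.0/14 (H1) depth=14
  Q 106.60.1.130: descend 0 ; hops seen [H1] ; pick H1
  + 21.64.0.0/12 (H3) depth=12
  del 23.214.174.176/28 (clear depth 28)
  Q 21.64.0.0: descend 000101010100 ; hops seen [H1,H5,H3] ; pick H3
  Q 183.0.0.1: descend 10110111 ; hops seen [H1,H1] ; pick H1
  Q 183.0.0.0: descend 10110111 ; hops seen [H1,H1] ; pick H1
  + 183.174.0.0/16 (H4) depth=16
  + 21.72.112.0/20 (H6) depth=20
  + 21.72.113.0/24 (H6) depth=24
  Q 50.239.145.180: descend 00 ; hops seen [H1] ; pick H1
  Q 183.172.0.87: descend 10110111101011 ; hops seen [H1,H1,H1] ; pick H1
  del 183.174.0.0/16 (clear depth 16)
  + 21.72.112.0/20 (H2) depth=20
  + 183.174.66.0/23 (H2) depth=23
  Q 183.118.151.4: descend 10110111 ; hops seen [H1,H1] ; pick H1

== LOOKUPS ==
["H3","H1","H3","H3","H3","H1","H1","H3","H1","H1","H1","H1","H1"]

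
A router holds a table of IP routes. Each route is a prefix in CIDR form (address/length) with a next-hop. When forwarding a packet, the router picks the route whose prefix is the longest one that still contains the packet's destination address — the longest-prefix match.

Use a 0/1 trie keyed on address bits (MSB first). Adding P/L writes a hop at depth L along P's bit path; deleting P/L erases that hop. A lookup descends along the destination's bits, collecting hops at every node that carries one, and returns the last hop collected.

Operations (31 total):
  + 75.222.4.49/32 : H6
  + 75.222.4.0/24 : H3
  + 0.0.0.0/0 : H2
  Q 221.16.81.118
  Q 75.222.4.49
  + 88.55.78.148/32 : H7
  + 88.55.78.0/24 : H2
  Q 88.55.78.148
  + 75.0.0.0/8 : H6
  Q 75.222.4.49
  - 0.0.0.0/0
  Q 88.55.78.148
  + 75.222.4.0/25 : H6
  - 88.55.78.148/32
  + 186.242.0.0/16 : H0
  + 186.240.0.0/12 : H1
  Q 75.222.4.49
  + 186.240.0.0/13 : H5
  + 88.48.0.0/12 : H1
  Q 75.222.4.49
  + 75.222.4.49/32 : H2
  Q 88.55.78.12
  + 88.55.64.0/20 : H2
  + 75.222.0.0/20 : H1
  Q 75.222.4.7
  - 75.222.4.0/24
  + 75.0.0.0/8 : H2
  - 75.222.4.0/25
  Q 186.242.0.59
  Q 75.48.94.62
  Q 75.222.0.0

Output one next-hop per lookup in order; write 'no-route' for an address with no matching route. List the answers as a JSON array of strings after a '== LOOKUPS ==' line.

Apply in order:
  add 75.222.4.49/32 -> H6 at depth 32
  add 75.222.4.0/24 -> H3 at depth 24
  add 0.0.0.0/0 -> H2 at depth 0
  ? 221.16.81.118  path d0:H2  best=H2
  ? 75.222.4.49  path d0:H2→d1:-→d2:-→d3:-→d4:-→d5:-→d6:-→d7:-→d8:-→d9:-→d10:-→d11:-→d12:-→d13:-→d14:-→d15:-→d16:-→d17:-→d18:-→d19:-→d20:-→d21:-→d22:-→d23:-→d24:H3→d25:-→d26:-→d27:-→d28:-→d29:-→d30:-→d31:-→d32:H6  best=H6
  add 88.55.78.148/32 -> H7 at depth 32
  add 88.55.78.0/24 -> H2 at depth 24
  ? 88.55.78.148  path d0:H2→d1:-→d2:-→d3:-→d4:-→d5:-→d6:-→d7:-→d8:-→d9:-→d10:-→d11:-→d12:-→d13:-→d14:-→d15:-→d16:-→d17:-→d18:-→d19:-→d20:-→d21:-→d22:-→d23:-→d24:H2→d25:-→d26:-→d27:-→d28:-→d29:-→d30:-→d31:-→d32:H7  best=H7
  add 75.0.0.0/8 -> H6 at depth 8
  ? 75.222.4.49  path d0:H2→d1:-→d2:-→d3:-→d4:-→d5:-→d6:-→d7:-→d8:H6→d9:-→d10:-→d11:-→d12:-→d13:-→d14:-→d15:-→d16:-→d17:-→d18:-→d19:-→d20:-→d21:-→d22:-→d23:-→d24:H3→d25:-→d26:-→d27:-→d28:-→d29:-→d30:-→d31:-→d32:H6  best=H6
  del 0.0.0.0/0 (clear depth 0)
  ? 88.55.78.148  path d0:-→d1:-→d2:-→d3:-→d4:-→d5:-→d6:-→d7:-→d8:-→d9:-→d10:-→d11:-→d12:-→d13:-→d14:-→d15:-→d16:-→d17:-→d18:-→d19:-→d20:-→d21:-→d22:-→d23:-→d24:H2→d25:-→d26:-→d27:-→d28:-→d29:-→d30:-→d31:-→d32:H7  best=H7
  add 75.222.4.0/25 -> H6 at depth 25
  del 88.55.78.148/32 (clear depth 32)
  add 186.242.0.0/16 -> H0 at depth 16
  add 186.240.0.0/12 -> H1 at depth 12
  ? 75.222.4.49  path d0:-→d1:-→d2:-→d3:-→d4:-→d5:-→d6:-→d7:-→d8:H6→d9:-→d10:-→d11:-→d12:-→d13:-→d14:-→d15:-→d16:-→d17:-→d18:-→d19:-→d20:-→d21:-→d22:-→d23:-→d24:H3→d25:H6→d26:-→d27:-→d28:-→d29:-→d30:-→d31:-→d32:H6  best=H6
  add 186.240.0.0/13 -> H5 at depth 13
  add 88.48.0.0/12 -> H1 at depth 12
  ? 75.222.4.49  path d0:-→d1:-→d2:-→d3:-→d4:-→d5:-→d6:-→d7:-→d8:H6→d9:-→d10:-→d11:-→d12:-→d13:-→d14:-→d15:-→d16:-→d17:-→d18:-→d19:-→d20:-→d21:-→d22:-→d23:-→d24:H3→d25:H6→d26:-→d27:-→d28:-→d29:-→d30:-→d31:-→d32:H6  best=H6
  add 75.222.4.49/32 -> H2 at depth 32
  ? 88.55.78.12  path d0:-→d1:-→d2:-→d3:-→d4:-→d5:-→d6:-→d7:-→d8:-→d9:-→d10:-→d11:-→d12:H1→d13:-→d14:-→d15:-→d16:-→d17:-→d18:-→d19:-→d20:-→d21:-→d22:-→d23:-→d24:H2  best=H2
  add 88.55.64.0/20 -> H2 at depth 20
  add 75.222.0.0/20 -> H1 at depth 20
  ? 75.222.4.7  path d0:-→d1:-→d2:-→d3:-→d4:-→d5:-→d6:-→d7:-→d8:H6→d9:-→d10:-→d11:-→d12:-→d13:-→d14:-→d15:-→d16:-→d17:-→d18:-→d19:-→d20:H1→d21:-→d22:-→d23:-→d24:H3→d25:H6→d26:-  best=H6
  del 75.222.4.0/24 (clear depth 24)
  add 75.0.0.0/8 -> H2 at depth 8
  del 75.222.4.0/25 (clear depth 25)
  ? 186.242.0.59  path d0:-→d1:-→d2:-→d3:-→d4:-→d5:-→d6:-→d7:-→d8:-→d9:-→d10:-→d11:-→d12:H1→d13:H5→d14:-→d15:-→d16:H0  best=H0
  ? 75.48.94.62  path d0:-→d1:-→d2:-→d3:-→d4:-→d5:-→d6:-→d7:-→d8:H2  best=H2
  ? 75.222.0.0  path d0:-→d1:-→d2:-→d3:-→d4:-→d5:-→d6:-→d7:-→d8:H2→d9:-→d10:-→d11:-→d12:-→d13:-→d14:-→d15:-→d16:-→d17:-→d18:-→d19:-→d20:H1→d21:-  best=H1

== LOOKUPS ==
["H2","H6","H7","H6","H7","H6","H6","H2","H6","H0","H2","H1"]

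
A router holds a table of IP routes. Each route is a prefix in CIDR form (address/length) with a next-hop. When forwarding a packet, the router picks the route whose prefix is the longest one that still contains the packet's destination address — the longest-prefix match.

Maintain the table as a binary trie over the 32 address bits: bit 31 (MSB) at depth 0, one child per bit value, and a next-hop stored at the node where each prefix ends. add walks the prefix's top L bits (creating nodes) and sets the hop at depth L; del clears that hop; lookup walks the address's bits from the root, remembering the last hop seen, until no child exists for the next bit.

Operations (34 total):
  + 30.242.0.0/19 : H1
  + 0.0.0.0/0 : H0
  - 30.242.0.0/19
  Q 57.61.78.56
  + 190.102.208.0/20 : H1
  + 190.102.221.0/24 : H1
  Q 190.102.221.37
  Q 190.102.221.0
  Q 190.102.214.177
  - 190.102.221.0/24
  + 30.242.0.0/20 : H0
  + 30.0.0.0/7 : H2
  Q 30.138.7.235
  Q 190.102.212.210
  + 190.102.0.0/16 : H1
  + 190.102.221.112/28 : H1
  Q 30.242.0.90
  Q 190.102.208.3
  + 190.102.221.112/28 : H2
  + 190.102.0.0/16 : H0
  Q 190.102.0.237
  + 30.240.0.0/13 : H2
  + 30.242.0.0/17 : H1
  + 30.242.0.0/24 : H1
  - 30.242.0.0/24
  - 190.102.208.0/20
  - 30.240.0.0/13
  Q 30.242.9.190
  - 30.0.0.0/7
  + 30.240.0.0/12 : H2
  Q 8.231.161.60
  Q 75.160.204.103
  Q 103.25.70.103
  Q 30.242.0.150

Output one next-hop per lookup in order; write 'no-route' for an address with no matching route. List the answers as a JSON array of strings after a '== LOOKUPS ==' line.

Trace:
  + 30.242.0.0/19 (H1) depth=19
  + 0.0.0.0/0 (H0) depth=0
  - 30.242.0.0/19 clear@19
  lookup 57.61.78.56: bits 00 walk d0:H0→d1:-→d2:- -> H0
  + 190.102.208.0/20 (H1) depth=20
  + 190.102.221.0/24 (H1) depth=24
  lookup 190.102.221.37: bits 101111100110011011011101 walk d0:H0→d1:-→d2:-→d3:-→d4:-→d5:-→d6:-→d7:-→d8:-→d9:-→d10:-→d11:-→d12:-→d13:-→d14:-→d15:-→d16:-→d17:-→d18:-→d19:-→d20:H1→d21:-→d22:-→d23:-→d24:H1 -> H1
  lookup 190.102.221.0: bits 101111100110011011011101 walk d0:H0→d1:-→d2:-→d3:-→d4:-→d5:-→d6:-→d7:-→d8:-→d9:-→d10:-→d11:-→d12:-→d13:-→d14:-→d15:-→d16:-→d17:-→d18:-→d19:-→d20:H1→d21:-→d22:-→d23:-→d24:H1 -> H1
  lookup 190.102.214.177: bits 10111110011001101101 walk d0:H0→d1:-→d2:-→d3:-→d4:-→d5:-→d6:-→d7:-→d8:-→d9:-→d10:-→d11:-→d12:-→d13:-→d14:-→d15:-→d16:-→d17:-→d18:-→d19:-→d20:H1 -> H1
  - 190.102.221.0/24 clear@24
  + 30.242.0.0/20 (H0) depth=20
  + 30.0.0.0/7 (H2) depth=7
  lookup 30.138.7.235: bits 000111101 walk d0:H0→d1:-→d2:-→d3:-→d4:-→d5:-→d6:-→d7:H2→d8:-→d9:- -> H2
  lookup 190.102.212.210: bits 10111110011001101101 walk d0:H0→d1:-→d2:-→d3:-→d4:-→d5:-→d6:-→d7:-→d8:-→d9:-→d10:-→d11:-→d12:-→d13:-→d14:-→d15:-→d16:-→d17:-→d18:-→d19:-→d20:H1 -> H1
  + 190.102.0.0/16 (H1) depth=16
  + 190.102.221.112/28 (H1) depth=28
  lookup 30.242.0.90: bits 00011110111100100000 walk d0:H0→d1:-→d2:-→d3:-→d4:-→d5:-→d6:-→d7:H2→d8:-→d9:-→d10:-→d11:-→d12:-→d13:-→d14:-→d15:-→d16:-→d17:-→d18:-→d19:-→d20:H0 -> H0
  lookup 190.102.208.3: bits 10111110011001101101 walk d0:H0→d1:-→d2:-→d3:-→d4:-→d5:-→d6:-→d7:-→d8:-→d9:-→d10:-→d11:-→d12:-→d13:-→d14:-→d15:-→d16:H1→d17:-→d18:-→d19:-→d20:H1 -> H1
  + 190.102.221.112/28 (H2) depth=28
  + 190.102.0.0/16 (H0) depth=16
  lookup 190.102.0.237: bits 1011111001100110 walk d0:H0→d1:-→d2:-→d3:-→d4:-→d5:-→d6:-→d7:-→d8:-→d9:-→d10:-→d11:-→d12:-→d13:-→d14:-→d15:-→d16:H0 -> H0
  + 30.240.0.0/13 (H2) depth=13
  + 30.242.0.0/17 (H1) depth=17
  + 30.242.0.0/24 (H1) depth=24
  - 30.242.0.0/24 clear@24
  - 190.102.208.0/20 clear@20
  - 30.240.0.0/13 clear@13
  lookup 30.242.9.190: bits 00011110111100100000 walk d0:H0→d1:-→d2:-→d3:-→d4:-→d5:-→d6:-→d7:H2→d8:-→d9:-→d10:-→d11:-→d12:-→d13:-→d14:-→d15:-→d16:-→d17:H1→d18:-→d19:-→d20:H0 -> H0
  - 30.0.0.0/7 clear@7
  + 30.240.0.0/12 (H2) depth=12
  lookup 8.231.161.60: bits 000 walk d0:H0→d1:-→d2:-→d3:- -> H0
  lookup 75.160.204.103: bits 0 walk d0:H0→d1:- -> H0
  lookup 103.25.70.103: bits 0 walk d0:H0→d1:- -> H0
  lookup 30.242.0.150: bits 000111101111001000000000 walk d0:H0→d1:-→d2:-→d3:-→d4:-→d5:-→d6:-→d7:-→d8:-→d9:-→d10:-→d11:-→d12:H2→d13:-→d14:-→d15:-→d16:-→d17:H1→d18:-→d19:-→d20:H0→d21:-→d22:-→d23:-→d24:- -> H0

== LOOKUPS ==
["H0","H1","H1","H1","H2","H1","H0","H1","H0","H0","H0","H0","H0","H0"]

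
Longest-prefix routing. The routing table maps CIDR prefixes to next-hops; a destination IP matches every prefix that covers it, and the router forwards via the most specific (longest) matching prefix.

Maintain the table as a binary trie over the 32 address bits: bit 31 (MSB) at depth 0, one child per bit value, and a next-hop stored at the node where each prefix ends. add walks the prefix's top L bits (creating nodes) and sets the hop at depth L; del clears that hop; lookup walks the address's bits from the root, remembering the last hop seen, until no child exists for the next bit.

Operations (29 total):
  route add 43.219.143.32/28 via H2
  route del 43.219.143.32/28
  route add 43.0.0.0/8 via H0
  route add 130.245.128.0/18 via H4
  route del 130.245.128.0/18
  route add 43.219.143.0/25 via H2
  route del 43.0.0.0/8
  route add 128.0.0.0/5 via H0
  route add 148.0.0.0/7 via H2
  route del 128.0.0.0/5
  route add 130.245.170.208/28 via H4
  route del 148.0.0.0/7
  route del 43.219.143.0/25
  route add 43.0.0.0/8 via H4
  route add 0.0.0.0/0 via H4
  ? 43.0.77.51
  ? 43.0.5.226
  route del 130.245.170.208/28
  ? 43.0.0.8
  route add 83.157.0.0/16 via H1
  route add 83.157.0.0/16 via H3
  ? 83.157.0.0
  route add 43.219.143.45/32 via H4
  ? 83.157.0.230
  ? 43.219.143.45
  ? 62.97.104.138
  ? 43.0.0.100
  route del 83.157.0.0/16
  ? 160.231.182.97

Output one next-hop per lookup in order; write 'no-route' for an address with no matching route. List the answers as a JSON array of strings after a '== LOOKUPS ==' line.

Process each operation:
  add 43.219.143.32/28 -> H2 at depth 28
  - 43.219.143.32/28 clear@28
  add 43.0.0.0/8 -> H0 at depth 8
  add 130.245.128.0/18 -> H4 at depth 18
  - 130.245.128.0/18 clear@18
  add 43.219.143.0/25 -> H2 at depth 25
  - 43.0.0.0/8 clear@8
  add 128.0.0.0/5 -> H0 at depth 5
  add 148.0.0.0/7 -> H2 at depth 7
  - 128.0.0.0/5 clear@5
  add 130.245.170.208/28 -> H4 at depth 28
  - 148.0.0.0/7 clear@7
  - 43.219.143.0/25 clear@25
  add 43.0.0.0/8 -> H4 at depth 8
  add 0.0.0.0/0 -> H4 at depth 0
  Q 43.0.77.51: descend 00101011 ; hops seen [H4,H4] ; pick H4
  Q 43.0.5.226: descend 00101011 ; hops seen [H4,H4] ; pick H4
  - 130.245.170.208/28 clear@28
  Q 43.0.0.8: descend 00101011 ; hops seen [H4,H4] ; pick H4
  add 83.157.0.0/16 -> H1 at depth 16
  add 83.157.0.0/16 -> H3 at depth 16
  Q 83.157.0.0: descend 0101001110011101 ; hops seen [H4,H3] ; pick H3
  add 43.219.143.45/32 -> H4 at depth 32
  Q 83.157.0.230: descend 0101001110011101 ; hops seen [H4,H3] ; pick H3
  Q 43.219.143.45: descend 00101011110110111000111100101101 ; hops seen [H4,H4,H4] ; pick H4
  Q 62.97.104.138: descend 001 ; hops seen [H4] ; pick H4
  Q 43.0.0.100: descend 00101011 ; hops seen [H4,H4] ; pick H4
  - 83.157.0.0/16 clear@16
  Q 160.231.182.97: descend 10 ; hops seen [H4] ; pick H4

== LOOKUPS ==
["H4","H4","H4","H3","H3","H4","H4","H4","H4"]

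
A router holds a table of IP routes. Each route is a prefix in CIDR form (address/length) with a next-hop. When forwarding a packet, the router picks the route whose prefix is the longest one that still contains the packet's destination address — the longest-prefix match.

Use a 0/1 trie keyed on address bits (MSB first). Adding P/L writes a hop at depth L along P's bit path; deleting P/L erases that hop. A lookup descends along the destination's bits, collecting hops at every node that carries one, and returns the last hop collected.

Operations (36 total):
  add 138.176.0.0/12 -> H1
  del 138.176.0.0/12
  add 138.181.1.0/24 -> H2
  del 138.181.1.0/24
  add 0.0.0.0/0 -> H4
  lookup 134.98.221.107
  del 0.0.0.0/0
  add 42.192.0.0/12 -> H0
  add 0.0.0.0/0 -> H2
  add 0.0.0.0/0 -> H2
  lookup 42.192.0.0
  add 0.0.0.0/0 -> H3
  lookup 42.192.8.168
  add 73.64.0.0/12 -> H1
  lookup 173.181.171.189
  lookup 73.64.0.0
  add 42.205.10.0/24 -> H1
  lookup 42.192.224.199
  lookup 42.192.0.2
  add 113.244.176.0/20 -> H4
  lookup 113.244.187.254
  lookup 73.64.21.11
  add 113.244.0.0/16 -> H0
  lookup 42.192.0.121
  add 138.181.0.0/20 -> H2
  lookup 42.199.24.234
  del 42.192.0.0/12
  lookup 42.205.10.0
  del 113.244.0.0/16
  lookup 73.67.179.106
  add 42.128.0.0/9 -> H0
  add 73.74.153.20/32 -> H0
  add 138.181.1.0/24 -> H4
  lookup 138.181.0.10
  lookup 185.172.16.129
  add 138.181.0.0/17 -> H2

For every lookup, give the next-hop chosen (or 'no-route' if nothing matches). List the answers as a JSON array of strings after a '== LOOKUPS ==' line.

Apply in order:
  add 138.176.0.0/12 -> H1 at depth 12
  del 138.176.0.0/12 (clear depth 12)
  add 138.181.1.0/24 -> H2 at depth 24
  del 138.181.1.0/24 (clear depth 24)
  add 0.0.0.0/0 -> H4 at depth 0
  lookup 134.98.221.107: bits 1000 walk d0:H4→d1:-→d2:-→d3:-→d4:- -> H4
  del 0.0.0.0/0 (clear depth 0)
  add 42.192.0.0/12 -> H0 at depth 12
  add 0.0.0.0/0 -> H2 at depth 0
  add 0.0.0.0/0 -> H2 at depth 0
  lookup 42.192.0.0: bits 001010101100 walk d0:H2→d1:-→d2:-→d3:-→d4:-→d5:-→d6:-→d7:-→d8:-→d9:-→d10:-→d11:-→d12:H0 -> H0
  add 0.0.0.0/0 -> H3 at depth 0
  lookup 42.192.8.168: bits 001010101100 walk d0:H3→d1:-→d2:-→d3:-→d4:-→d5:-→d6:-→d7:-→d8:-→d9:-→d10:-→d11:-→d12:H0 -> H0
  add 73.64.0.0/12 -> H1 at depth 12
  lookup 173.181.171.189: bits 10 walk d0:H3→d1:-→d2:- -> H3
  lookup 73.64.0.0: bits 010010010100 walk d0:H3→d1:-→d2:-→d3:-→d4:-→d5:-→d6:-→d7:-→d8:-→d9:-→d10:-→d11:-→d12:H1 -> H1
  add 42.205.10.0/24 -> H1 at depth 24
  lookup 42.192.224.199: bits 001010101100 walk d0:H3→d1:-→d2:-→d3:-→d4:-→d5:-→d6:-→d7:-→d8:-→d9:-→d10:-→d11:-→d12:H0 -> H0
  lookup 42.192.0.2: bits 001010101100 walk d0:H3→d1:-→d2:-→d3:-→d4:-→d5:-→d6:-→d7:-→d8:-→d9:-→d10:-→d11:-→d12:H0 -> H0
  add 113.244.176.0/20 -> H4 at depth 20
  lookup 113.244.187.254: bits 01110001111101001011 walk d0:H3→d1:-→d2:-→d3:-→d4:-→d5:-→d6:-→d7:-→d8:-→d9:-→d10:-→d11:-→d12:-→d13:-→d14:-→d15:-→d16:-→d17:-→d18:-→d19:-→d20:H4 -> H4
  lookup 73.64.21.11: bits 010010010100 walk d0:H3→d1:-→d2:-→d3:-→d4:-→d5:-→d6:-→d7:-→d8:-→d9:-→d10:-→d11:-→d12:H1 -> H1
  add 113.244.0.0/16 -> H0 at depth 16
  lookup 42.192.0.121: bits 001010101100 walk d0:H3→d1:-→d2:-→d3:-→d4:-→d5:-→d6:-→d7:-→d8:-→d9:-→d10:-→d11:-→d12:H0 -> H0
  add 138.181.0.0/20 -> H2 at depth 20
  lookup 42.199.24.234: bits 001010101100 walk d0:H3→d1:-→d2:-→d3:-→d4:-→d5:-→d6:-→d7:-→d8:-→d9:-→d10:-→d11:-→d12:H0 -> H0
  del 42.192.0.0/12 (clear depth 12)
  lookup 42.205.10.0: bits 001010101100110100001010 walk d0:H3→d1:-→d2:-→d3:-→d4:-→d5:-→d6:-→d7:-→d8:-→d9:-→d10:-→d11:-→d12:-→d13:-→d14:-→d15:-→d16:-→d17:-→d18:-→d19:-→d20:-→d21:-→d22:-→d23:-→d24:H1 -> H1
  del 113.244.0.0/16 (clear depth 16)
  lookup 73.67.179.106: bits 010010010100 walk d0:H3→d1:-→d2:-→d3:-→d4:-→d5:-→d6:-→d7:-→d8:-→d9:-→d10:-→d11:-→d12:H1 -> H1
  add 42.128.0.0/9 -> H0 at depth 9
  add 73.74.153.20/32 -> H0 at depth 32
  add 138.181.1.0/24 -> H4 at depth 24
  lookup 138.181.0.10: bits 10001010101101010000000 walk d0:H3→d1:-→d2:-→d3:-→d4:-→d5:-→d6:-→d7:-→d8:-→d9:-→d10:-→d11:-→d12:-→d13:-→d14:-→d15:-→d16:-→d17:-→d18:-→d19:-→d20:H2→d21:-→d22:-→d23:- -> H2
  lookup 185.172.16.129: bits 10 walk d0:H3→d1:-→d2:- -> H3
  add 138.181.0.0/17 -> H2 at depth 17

== LOOKUPS ==
["H4","H0","H0","H3","H1","H0","H0","H4","H1","H0","H0","H1","H1","H2","H3"]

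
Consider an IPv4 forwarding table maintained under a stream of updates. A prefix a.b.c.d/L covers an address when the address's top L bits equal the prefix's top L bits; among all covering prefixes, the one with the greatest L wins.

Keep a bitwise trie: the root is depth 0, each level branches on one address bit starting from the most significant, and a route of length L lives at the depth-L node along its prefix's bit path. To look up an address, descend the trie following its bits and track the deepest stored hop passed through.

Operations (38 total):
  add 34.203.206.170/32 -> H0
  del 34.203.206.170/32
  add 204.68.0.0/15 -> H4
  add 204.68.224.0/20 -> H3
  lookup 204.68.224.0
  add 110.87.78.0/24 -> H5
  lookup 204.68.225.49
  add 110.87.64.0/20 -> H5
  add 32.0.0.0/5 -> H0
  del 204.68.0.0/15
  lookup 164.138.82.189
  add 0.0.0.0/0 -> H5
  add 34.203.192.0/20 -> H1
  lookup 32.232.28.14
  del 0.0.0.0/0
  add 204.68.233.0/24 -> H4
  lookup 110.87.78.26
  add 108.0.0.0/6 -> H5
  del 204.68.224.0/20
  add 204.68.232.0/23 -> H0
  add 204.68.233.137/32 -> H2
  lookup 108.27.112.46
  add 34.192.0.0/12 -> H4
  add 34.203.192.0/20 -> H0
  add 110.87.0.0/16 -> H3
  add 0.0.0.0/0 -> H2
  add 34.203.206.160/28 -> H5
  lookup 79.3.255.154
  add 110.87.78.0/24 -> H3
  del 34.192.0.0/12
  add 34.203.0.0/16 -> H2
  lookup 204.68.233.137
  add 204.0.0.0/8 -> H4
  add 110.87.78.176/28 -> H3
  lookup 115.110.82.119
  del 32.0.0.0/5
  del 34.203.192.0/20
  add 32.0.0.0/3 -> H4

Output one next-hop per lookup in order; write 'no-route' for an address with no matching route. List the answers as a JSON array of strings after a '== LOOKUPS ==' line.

Process each operation:
  add 34.203.206.170/32 -> H0 at depth 32
  - 34.203.206.170/32 clear@32
  add 204.68.0.0/15 -> H4 at depth 15
  add 204.68.224.0/20 -> H3 at depth 20
  Q 204.68.224.0: descend 11001100010001001110 ; hops seen [H4,H3] ; pick H3
  add 110.87.78.0/24 -> H5 at depth 24
  Q 204.68.225.49: descend 11001100010001001110 ; hops seen [H4,H3] ; pick H3
  add 110.87.64.0/20 -> H5 at depth 20
  add 32.0.0.0/5 -> H0 at depth 5
  - 204.68.0.0/15 clear@15
  Q 164.138.82.189: descend 1 ; hops seen [∅] ; pick no-route
  add 0.0.0.0/0 -> H5 at depth 0
  add 34.203.192.0/20 -> H1 at depth 20
  Q 32.232.28.14: descend 001000 ; hops seen [H5,H0] ; pick H0
  - 0.0.0.0/0 clear@0
  add 204.68.233.0/24 -> H4 at depth 24
  Q 110.87.78.26: descend 011011100101011101001110 ; hops seen [H5,H5] ; pick H5
  add 108.0.0.0/6 -> H5 at depth 6
  - 204.68.224.0/20 clear@20
  add 204.68.232.0/23 -> H0 at depth 23
  add 204.68.233.137/32 -> H2 at depth 32
  Q 108.27.112.46: descend 011011 ; hops seen [H5] ; pick H5
  add 34.192.0.0/12 -> H4 at depth 12
  add 34.203.192.0/20 -> H0 at depth 20
  add 110.87.0.0/16 -> H3 at depth 16
  add 0.0.0.0/0 -> H2 at depth 0
  add 34.203.206.160/28 -> H5 at depth 28
  Q 79.3.255.154: descend 01 ; hops seen [H2] ; pick H2
  add 110.87.78.0/24 -> H3 at depth 24
  - 34.192.0.0/12 clear@12
  add 34.203.0.0/16 -> H2 at depth 16
  Q 204.68.233.137: descend 11001100010001001110100110001001 ; hops seen [H2,H0,H4,H2] ; pick H2
  add 204.0.0.0/8 -> H4 at depth 8
  add 110.87.78.176/28 -> H3 at depth 28
  Q 115.110.82.119: descend 011 ; hops seen [H2] ; pick H2
  - 32.0.0.0/5 clear@5
  - 34.203.192.0/20 clear@20
  add 32.0.0.0/3 -> H4 at depth 3

== LOOKUPS ==
["H3","H3","no-route","H0","H5","H5","H2","H2","H2"]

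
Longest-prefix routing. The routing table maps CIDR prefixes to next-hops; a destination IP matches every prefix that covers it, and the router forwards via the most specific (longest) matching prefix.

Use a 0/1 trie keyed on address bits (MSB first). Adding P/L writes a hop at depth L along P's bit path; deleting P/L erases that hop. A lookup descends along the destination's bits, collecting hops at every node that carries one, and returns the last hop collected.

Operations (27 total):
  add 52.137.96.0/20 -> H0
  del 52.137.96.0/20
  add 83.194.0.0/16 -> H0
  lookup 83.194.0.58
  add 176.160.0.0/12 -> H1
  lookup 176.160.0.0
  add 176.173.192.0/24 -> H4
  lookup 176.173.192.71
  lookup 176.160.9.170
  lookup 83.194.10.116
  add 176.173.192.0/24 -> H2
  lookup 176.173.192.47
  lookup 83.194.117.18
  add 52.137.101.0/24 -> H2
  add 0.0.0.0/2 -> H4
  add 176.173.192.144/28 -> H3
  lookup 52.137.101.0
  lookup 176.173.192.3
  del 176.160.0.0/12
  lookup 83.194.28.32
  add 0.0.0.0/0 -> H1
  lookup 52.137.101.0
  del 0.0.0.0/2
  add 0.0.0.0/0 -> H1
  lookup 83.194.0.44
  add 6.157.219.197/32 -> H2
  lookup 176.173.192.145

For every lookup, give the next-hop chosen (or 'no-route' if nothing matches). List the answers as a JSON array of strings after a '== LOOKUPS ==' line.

Process each operation:
  add 52.137.96.0/20 -> H0 at depth 20
  - 52.137.96.0/20 clear@20
  add 83.194.0.0/16 -> H0 at depth 16
  Q 83.194.0.58: descend 0101001111000010 ; hops seen [H0] ; pick H0
  add 176.160.0.0/12 -> H1 at depth 12
  Q 176.160.0.0: descend 101100001010 ; hops seen [H1] ; pick H1
  add 176.173.192.0/24 -> H4 at depth 24
  Q 176.173.192.71: descend 101100001010110111000000 ; hops seen [H1,H4] ; pick H4
  Q 176.160.9.170: descend 101100001010 ; hops seen [H1] ; pick H1
  Q 83.194.10.116: descend 0101001111000010 ; hops seen [H0] ; pick H0
  add 176.173.192.0/24 -> H2 at depth 24
  Q 176.173.192.47: descend 101100001010110111000000 ; hops seen [H1,H2] ; pick H2
  Q 83.194.117.18: descend 0101001111000010 ; hops seen [H0] ; pick H0
  add 52.137.101.0/24 -> H2 at depth 24
  add 0.0.0.0/2 -> H4 at depth 2
  add 176.173.192.144/28 -> H3 at depth 28
  Q 52.137.101.0: descend 001101001000100101100101 ; hops seen [H4,H2] ; pick H2
  Q 176.173.192.3: descend 101100001010110111000000 ; hops seen [H1,H2] ; pick H2
  - 176.160.0.0/12 clear@12
  Q 83.194.28.32: descend 0101001111000010 ; hops seen [H0] ; pick H0
  add 0.0.0.0/0 -> H1 at depth 0
  Q 52.137.101.0: descend 001101001000100101100101 ; hops seen [H1,H4,H2] ; pick H2
  - 0.0.0.0/2 clear@2
  add 0.0.0.0/0 -> H1 at depth 0
  Q 83.194.0.44: descend 0101001111000010 ; hops seen [H1,H0] ; pick H0
  add 6.157.219.197/32 -> H2 at depth 32
  Q 176.173.192.145: descend 1011000010101101110000001001 ; hops seen [H1,H2,H3] ; pick H3

== LOOKUPS ==
["H0","H1","H4","H1","H0","H2","H0","H2","H2","H0","H2","H0","H3"]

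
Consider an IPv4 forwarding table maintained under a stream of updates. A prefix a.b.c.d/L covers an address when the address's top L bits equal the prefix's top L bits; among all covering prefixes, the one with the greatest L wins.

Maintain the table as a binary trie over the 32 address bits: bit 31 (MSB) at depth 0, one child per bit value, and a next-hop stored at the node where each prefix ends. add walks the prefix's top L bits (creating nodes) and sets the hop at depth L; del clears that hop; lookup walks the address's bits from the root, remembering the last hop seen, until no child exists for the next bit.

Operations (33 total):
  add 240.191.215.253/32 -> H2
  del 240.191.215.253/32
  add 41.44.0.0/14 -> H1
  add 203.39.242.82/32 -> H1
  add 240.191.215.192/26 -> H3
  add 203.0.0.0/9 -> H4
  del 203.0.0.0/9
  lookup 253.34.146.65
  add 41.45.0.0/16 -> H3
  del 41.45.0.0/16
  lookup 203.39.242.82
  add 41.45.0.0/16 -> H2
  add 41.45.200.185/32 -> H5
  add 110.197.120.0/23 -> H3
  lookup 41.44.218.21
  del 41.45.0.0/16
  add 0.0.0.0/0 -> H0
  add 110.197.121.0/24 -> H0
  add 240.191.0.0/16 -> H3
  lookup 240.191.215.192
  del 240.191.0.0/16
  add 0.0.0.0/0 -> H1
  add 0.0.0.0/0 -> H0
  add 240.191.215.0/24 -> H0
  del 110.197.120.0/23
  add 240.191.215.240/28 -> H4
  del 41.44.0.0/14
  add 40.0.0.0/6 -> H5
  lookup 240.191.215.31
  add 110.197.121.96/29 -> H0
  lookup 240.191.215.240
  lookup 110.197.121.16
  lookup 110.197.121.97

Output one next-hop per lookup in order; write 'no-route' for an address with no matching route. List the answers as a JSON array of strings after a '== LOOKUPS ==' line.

Trace:
  + 240.191.215.253/32 (H2) depth=32
  del 240.191.215.253/32 (clear depth 32)
  + 41.44.0.0/14 (H1) depth=14
  + 203.39.242.82/32 (H1) depth=32
  + 240.191.215.192/26 (H3) depth=26
  + 203.0.0.0/9 (H4) depth=9
  del 203.0.0.0/9 (clear depth 9)
  lookup 253.34.146.65: bits 1111 walk d0:-→d1:-→d2:-→d3:-→d4:- -> no-route
  + 41.45.0.0/16 (H3) depth=16
  del 41.45.0.0/16 (clear depth 16)
  lookup 203.39.242.82: bits 11001011001001111111001001010010 walk d0:-→d1:-→d2:-→d3:-→d4:-→d5:-→d6:-→d7:-→d8:-→d9:-→d10:-→d11:-→d12:-→d13:-→d14:-→d15:-→d16:-→d17:-→d18:-→d19:-→d20:-→d21:-→d22:-→d23:-→d24:-→d25:-→d26:-→d27:-→d28:-→d29:-→d30:-→d31:-→d32:H1 -> H1
  + 41.45.0.0/16 (H2) depth=16
  + 41.45.200.185/32 (H5) depth=32
  + 110.197.120.0/23 (H3) depth=23
  lookup 41.44.218.21: bits 001010010010110 walk d0:-→d1:-→d2:-→d3:-→d4:-→d5:-→d6:-→d7:-→d8:-→d9:-→d10:-→d11:-→d12:-→d13:-→d14:H1→d15:- -> H1
  del 41.45.0.0/16 (clear depth 16)
  + 0.0.0.0/0 (H0) depth=0
  + 110.197.121.0/24 (H0) depth=24
  + 240.191.0.0/16 (H3) depth=16
  lookup 240.191.215.192: bits 11110000101111111101011111 walk d0:H0→d1:-→d2:-→d3:-→d4:-→d5:-→d6:-→d7:-→d8:-→d9:-→d10:-→d11:-→d12:-→d13:-→d14:-→d15:-→d16:H3→d17:-→d18:-→d19:-→d20:-→d21:-→d22:-→d23:-→d24:-→d25:-→d26:H3 -> H3
  del 240.191.0.0/16 (clear depth 16)
  + 0.0.0.0/0 (H1) depth=0
  + 0.0.0.0/0 (H0) depth=0
  + 240.191.215.0/24 (H0) depth=24
  del 110.197.120.0/23 (clear depth 23)
  + 240.191.215.240/28 (H4) depth=28
  del 41.44.0.0/14 (clear depth 14)
  + 40.0.0.0/6 (H5) depth=6
  lookup 240.191.215.31: bits 111100001011111111010111 walk d0:H0→d1:-→d2:-→d3:-→d4:-→d5:-→d6:-→d7:-→d8:-→d9:-→d10:-→d11:-→d12:-→d13:-→d14:-→d15:-→d16:-→d17:-→d18:-→d19:-→d20:-→d21:-→d22:-→d23:-→d24:H0 -> H0
  + 110.197.121.96/29 (H0) depth=29
  lookup 240.191.215.240: bits 1111000010111111110101111111 walk d0:H0→d1:-→d2:-→d3:-→d4:-→d5:-→d6:-→d7:-→d8:-→d9:-→d10:-→d11:-→d12:-→d13:-→d14:-→d15:-→d16:-→d17:-→d18:-→d19:-→d20:-→d21:-→d22:-→d23:-→d24:H0→d25:-→d26:H3→d27:-→d28:H4 -> H4
  lookup 110.197.121.16: bits 0110111011000101011110010 walk d0:H0→d1:-→d2:-→d3:-→d4:-→d5:-→d6:-→d7:-→d8:-→d9:-→d10:-→d11:-→d12:-→d13:-→d14:-→d15:-→d16:-→d17:-→d18:-→d19:-→d20:-→d21:-→d22:-→d23:-→d24:H0→d25:- -> H0
  lookup 110.197.121.97: bits 01101110110001010111100101100 walk d0:H0→d1:-→d2:-→d3:-→d4:-→d5:-→d6:-→d7:-→d8:-→d9:-→d10:-→d11:-→d12:-→d13:-→d14:-→d15:-→d16:-→d17:-→d18:-→d19:-→d20:-→d21:-→d22:-→d23:-→d24:H0→d25:-→d26:-→d27:-→d28:-→d29:H0 -> H0

== LOOKUPS ==
["no-route","H1","H1","H3","H0","H4","H0","H0"]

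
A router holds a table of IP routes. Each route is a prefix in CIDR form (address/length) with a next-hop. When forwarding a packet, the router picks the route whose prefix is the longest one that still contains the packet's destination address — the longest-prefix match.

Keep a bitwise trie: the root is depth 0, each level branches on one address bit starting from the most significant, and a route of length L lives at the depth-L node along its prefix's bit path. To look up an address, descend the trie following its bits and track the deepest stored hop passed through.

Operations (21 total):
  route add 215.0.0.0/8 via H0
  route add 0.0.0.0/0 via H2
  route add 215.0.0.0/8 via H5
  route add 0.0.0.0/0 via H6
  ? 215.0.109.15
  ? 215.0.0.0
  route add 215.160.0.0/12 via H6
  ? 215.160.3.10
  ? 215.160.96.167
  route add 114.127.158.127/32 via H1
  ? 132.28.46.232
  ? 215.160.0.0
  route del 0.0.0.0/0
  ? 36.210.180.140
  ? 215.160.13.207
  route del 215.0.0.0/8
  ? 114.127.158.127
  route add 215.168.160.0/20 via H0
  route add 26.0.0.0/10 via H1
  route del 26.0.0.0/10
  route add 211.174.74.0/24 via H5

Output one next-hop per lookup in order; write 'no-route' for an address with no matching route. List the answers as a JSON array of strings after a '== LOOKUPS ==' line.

Process each operation:
  add 215.0.0.0/8 -> H0 at depth 8
  add 0.0.0.0/0 -> H2 at depth 0
  add 215.0.0.0/8 -> H5 at depth 8
  add 0.0.0.0/0 -> H6 at depth 0
  lookup 215.0.109.15: bits 11010111 walk d0:H6→d1:-→d2:-→d3:-→d4:-→d5:-→d6:-→d7:-→d8:H5 -> H5
  lookup 215.0.0.0: bits 11010111 walk d0:H6→d1:-→d2:-→d3:-→d4:-→d5:-→d6:-→d7:-→d8:H5 -> H5
  add 215.160.0.0/12 -> H6 at depth 12
  lookup 215.160.3.10: bits 110101111010 walk d0:H6→d1:-→d2:-→d3:-→d4:-→d5:-→d6:-→d7:-→d8:H5→d9:-→d10:-→d11:-→d12:H6 -> H6
  lookup 215.160.96.167: bits 110101111010 walk d0:H6→d1:-→d2:-→d3:-→d4:-→d5:-→d6:-→d7:-→d8:H5→d9:-→d10:-→d11:-→d12:H6 -> H6
  add 114.127.158.127/32 -> H1 at depth 32
  lookup 132.28.46.232: bits 1 walk d0:H6→d1:- -> H6
  lookup 215.160.0.0: bits 110101111010 walk d0:H6→d1:-→d2:-→d3:-→d4:-→d5:-→d6:-→d7:-→d8:H5→d9:-→d10:-→d11:-→d12:H6 -> H6
  - 0.0.0.0/0 clear@0
  lookup 36.210.180.140: bits 0 walk d0:-→d1:- -> no-route
  lookup 215.160.13.207: bits 110101111010 walk d0:-→d1:-→d2:-→d3:-→d4:-→d5:-→d6:-→d7:-→d8:H5→d9:-→d10:-→d11:-→d12:H6 -> H6
  - 215.0.0.0/8 clear@8
  lookup 114.127.158.127: bits 01110010011111111001111001111111 walk d0:-→d1:-→d2:-→d3:-→d4:-→d5:-→d6:-→d7:-→d8:-→d9:-→d10:-→d11:-→d12:-→d13:-→d14:-→d15:-→d16:-→d17:-→d18:-→d19:-→d20:-→d21:-→d22:-→d23:-→d24:-→d25:-→d26:-→d27:-→d28:-→d29:-→d30:-→d31:-→d32:H1 -> H1
  add 215.168.160.0/20 -> H0 at depth 20
  add 26.0.0.0/10 -> H1 at depth 10
  - 26.0.0.0/10 clear@10
  add 211.174.74.0/24 -> H5 at depth 24

== LOOKUPS ==
["H5","H5","H6","H6","H6","H6","no-route","H6","H1"]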